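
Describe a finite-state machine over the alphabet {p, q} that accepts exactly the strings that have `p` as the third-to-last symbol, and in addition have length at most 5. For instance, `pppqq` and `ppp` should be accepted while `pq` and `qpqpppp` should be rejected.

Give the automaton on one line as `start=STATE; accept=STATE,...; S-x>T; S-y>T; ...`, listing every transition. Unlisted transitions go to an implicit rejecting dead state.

start=A; accept=H,I,J,K; A-p>B; A-q>C; B-p>D; B-q>E; C-p>F; C-q>G; D-p>H; D-q>I; E-p>J; E-q>K; F-p>L; F-q>M; G-p>N; G-q>O; H-p>I; H-q>I; I-p>K; I-q>K; J-p>M; J-q>M; K-p>O; K-q>O; L-p>I; L-q>I; M-p>K; M-q>K; N-p>M; N-q>M; O-p>O; O-q>O

Run two small machines in parallel and take their product. One (15 states) tracks the last 3 symbols read; the other (7 states) tracks the input length, saturating at 6. Each combined state is a pair, one component from each; accept when both components accept. After merging equivalent states the machine shrinks.
A 15-state machine:
       p  q 
>  A   B  C 
   B   D  E 
   C   F  G 
   D   H  I 
   E   J  K 
   F   L  M 
   G   N  O 
 * H   I  I 
 * I   K  K 
 * J   M  M 
 * K   O  O 
   L   I  I 
   M   K  K 
   N   M  M 
   O   O  O 
(> = start, * = accepting)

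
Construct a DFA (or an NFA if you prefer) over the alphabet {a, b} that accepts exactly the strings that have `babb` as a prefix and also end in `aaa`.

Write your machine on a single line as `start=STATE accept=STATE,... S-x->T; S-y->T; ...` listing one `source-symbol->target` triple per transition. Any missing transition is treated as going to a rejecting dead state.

Build one automaton per condition and run them in lockstep. One (6 states) tracks whether the input so far still matches the prefix `babb`; the other (4 states) tracks how much of the suffix `aaa` has currently been matched. Each combined state is a pair, one component from each; accept when both components accept.
          a    b  
>  s0     s1   s2 
   s1     s3   s4 
   s2     s5   s4 
   s3     s6   s4 
   s4     s1   s4 
   s5     s3   s7 
   s6     s6   s4 
   s7     s1   s8 
   s8     s9   s8 
   s9    s10   s8 
   s10   s11   s8 
 * s11   s11   s8 
(> = start, * = accepting)

start=s0; accept=s11; s0-a->s1; s0-b->s2; s1-a->s3; s1-b->s4; s2-a->s5; s2-b->s4; s3-a->s6; s3-b->s4; s4-a->s1; s4-b->s4; s5-a->s3; s5-b->s7; s6-a->s6; s6-b->s4; s7-a->s1; s7-b->s8; s8-a->s9; s8-b->s8; s9-a->s10; s9-b->s8; s10-a->s11; s10-b->s8; s11-a->s11; s11-b->s8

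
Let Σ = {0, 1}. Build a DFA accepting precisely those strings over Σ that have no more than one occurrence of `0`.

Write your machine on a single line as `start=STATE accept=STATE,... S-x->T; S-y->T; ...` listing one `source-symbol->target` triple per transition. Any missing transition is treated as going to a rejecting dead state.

start=s0; accept=s0,s1; s0-0->s1; s0-1->s0; s1-0->s2; s1-1->s1; s2-0->s2; s2-1->s2

Only the number of `0`s matters, and only up to 2. Make a chain s0 → s1 → s2 advanced by each `0` (with s2 absorbing); every other symbol self-loops. The accepting set is {s0, s1}.
        0   1  
>* s0   s1  s0 
 * s1   s2  s1 
   s2   s2  s2 
(> = start, * = accepting)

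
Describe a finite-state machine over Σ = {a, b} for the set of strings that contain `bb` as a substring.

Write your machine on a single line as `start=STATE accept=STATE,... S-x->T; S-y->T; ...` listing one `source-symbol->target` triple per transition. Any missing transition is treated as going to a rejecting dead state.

start=s0; accept=s2; s0-a->s0; s0-b->s1; s1-a->s0; s1-b->s2; s2-a->s2; s2-b->s2

States s0..s1 record the length of the longest prefix of `bb` that matches the current input suffix. Reaching s2 means `bb` has been seen, and we stay there forever. Accept from s2.
3 states suffice.
        a   b  
>  s0   s0  s1 
   s1   s0  s2 
 * s2   s2  s2 
(> = start, * = accepting)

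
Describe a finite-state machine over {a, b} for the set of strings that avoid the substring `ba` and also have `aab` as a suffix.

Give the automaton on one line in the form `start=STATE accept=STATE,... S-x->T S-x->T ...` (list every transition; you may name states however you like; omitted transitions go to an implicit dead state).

Run two small machines in parallel and take their product. One (3 states) tracks partial matches of the forbidden pattern `ba`; the other (4 states) tracks how much of the suffix `aab` has currently been matched. Each combined state is a pair, one component from each; accept when both components accept. Minimizing collapses redundant product states.
5 states suffice.
        a   b  
>  q0   q1  q2 
   q1   q3  q2 
   q2   q2  q2 
   q3   q3  q4 
 * q4   q2  q2 
(> = start, * = accepting)

start=q0 accept=q4 q0-a->q1 q0-b->q2 q1-a->q3 q1-b->q2 q2-a->q2 q2-b->q2 q3-a->q3 q3-b->q4 q4-a->q2 q4-b->q2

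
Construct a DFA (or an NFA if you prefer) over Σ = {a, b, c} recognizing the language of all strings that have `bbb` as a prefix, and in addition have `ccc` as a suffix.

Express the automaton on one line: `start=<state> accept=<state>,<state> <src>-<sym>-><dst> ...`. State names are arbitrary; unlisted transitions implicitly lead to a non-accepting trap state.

start=s0 accept=s7 s0-a->s1 s0-b->s2 s0-c->s1 s1-a->s1 s1-b->s1 s1-c->s1 s2-a->s1 s2-b->s3 s2-c->s1 s3-a->s1 s3-b->s4 s3-c->s1 s4-a->s4 s4-b->s4 s4-c->s5 s5-a->s4 s5-b->s4 s5-c->s6 s6-a->s4 s6-b->s4 s6-c->s7 s7-a->s4 s7-b->s4 s7-c->s7

Run two small machines in parallel and take their product. The first has 5 states tracking whether the input so far still matches the prefix `bbb`; the second has 4 states tracking how much of the suffix `ccc` has currently been matched. A product state is a pair (one from each), accepting exactly when both do. Minimizing collapses redundant product states.
8 states suffice.
        a   b   c  
>  s0   s1  s2  s1 
   s1   s1  s1  s1 
   s2   s1  s3  s1 
   s3   s1  s4  s1 
   s4   s4  s4  s5 
   s5   s4  s4  s6 
   s6   s4  s4  s7 
 * s7   s4  s4  s7 
(> = start, * = accepting)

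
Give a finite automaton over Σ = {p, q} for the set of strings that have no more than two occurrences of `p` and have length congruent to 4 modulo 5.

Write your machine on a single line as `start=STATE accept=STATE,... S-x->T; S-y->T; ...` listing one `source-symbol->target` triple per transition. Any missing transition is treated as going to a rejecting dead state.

start=S0; accept=S10,S11,S12; S0-p->S1; S0-q->S2; S1-p->S3; S1-q->S4; S2-p->S4; S2-q->S5; S3-p->S6; S3-q->S7; S4-p->S7; S4-q->S8; S5-p->S8; S5-q->S9; S6-p->S6; S6-q->S6; S7-p->S6; S7-q->S10; S8-p->S10; S8-q->S11; S9-p->S11; S9-q->S12; S10-p->S6; S10-q->S13; S11-p->S13; S11-q->S14; S12-p->S14; S12-q->S0; S13-p->S6; S13-q->S15; S14-p->S15; S14-q->S1; S15-p->S6; S15-q->S3

Run two small machines in parallel and take their product. The first has 4 states tracking the count of `p`s, saturating at 3; the second has 5 states tracking the input length modulo 5. A product state is a pair (one from each), accepting exactly when both do. Equivalent product states are then merged.
A 16-state machine:
          p    q  
>  S0     S1   S2 
   S1     S3   S4 
   S2     S4   S5 
   S3     S6   S7 
   S4     S7   S8 
   S5     S8   S9 
   S6     S6   S6 
   S7     S6  S10 
   S8    S10  S11 
   S9    S11  S12 
 * S10    S6  S13 
 * S11   S13  S14 
 * S12   S14   S0 
   S13    S6  S15 
   S14   S15   S1 
   S15    S6   S3 
(> = start, * = accepting)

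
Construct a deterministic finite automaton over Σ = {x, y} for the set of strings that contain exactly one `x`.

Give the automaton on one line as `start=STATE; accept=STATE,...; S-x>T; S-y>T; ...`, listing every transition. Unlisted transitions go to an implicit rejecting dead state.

Only the number of `x`s matters, and only up to 2. Make a chain q0 → q1 → q2 advanced by each `x` (with q2 absorbing); every other symbol self-loops. The accepting set is {q1}.
With 3 states:
        x   y  
>  q0   q1  q0 
 * q1   q2  q1 
   q2   q2  q2 
(> = start, * = accepting)

start=q0; accept=q1; q0-x>q1; q0-y>q0; q1-x>q2; q1-y>q1; q2-x>q2; q2-y>q2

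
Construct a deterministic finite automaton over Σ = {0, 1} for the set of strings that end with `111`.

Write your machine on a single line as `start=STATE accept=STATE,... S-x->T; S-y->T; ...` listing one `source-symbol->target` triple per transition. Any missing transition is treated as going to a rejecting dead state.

start=q0; accept=q3; q0-0->q0; q0-1->q1; q1-0->q0; q1-1->q2; q2-0->q0; q2-1->q3; q3-0->q0; q3-1->q3

Let each state record the length of the longest suffix of the input read so far that is also a prefix of `111`. q1 means the last symbol is `1`; q2 means the last 2 symbols are `11`; q3 means the last 3 symbols are `111`. Accept only at q3, where the string currently ends in `111`.
A 4-state machine:
        0   1  
>  q0   q0  q1 
   q1   q0  q2 
   q2   q0  q3 
 * q3   q0  q3 
(> = start, * = accepting)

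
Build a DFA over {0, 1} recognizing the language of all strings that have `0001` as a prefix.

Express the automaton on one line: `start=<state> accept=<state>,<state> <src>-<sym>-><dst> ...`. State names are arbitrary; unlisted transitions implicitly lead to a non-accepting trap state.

start=s0 accept=s4 s0-0->s1 s0-1->s5 s1-0->s2 s1-1->s5 s2-0->s3 s2-1->s5 s3-0->s5 s3-1->s4 s4-0->s4 s4-1->s4 s5-0->s5 s5-1->s5

Walk along `0001` while the input agrees: from s0 take `0` to s1, and so on. Any deviation drops to the rejecting sink s5. Once s4 is reached the prefix is confirmed and every continuation is accepted.
        0   1  
>  s0   s1  s5 
   s1   s2  s5 
   s2   s3  s5 
   s3   s5  s4 
 * s4   s4  s4 
   s5   s5  s5 
(> = start, * = accepting)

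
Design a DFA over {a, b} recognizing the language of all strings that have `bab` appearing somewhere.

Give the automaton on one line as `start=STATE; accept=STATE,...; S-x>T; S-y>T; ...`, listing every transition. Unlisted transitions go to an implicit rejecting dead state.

start=q0; accept=q3; q0-a>q0; q0-b>q1; q1-a>q2; q1-b>q1; q2-a>q0; q2-b>q3; q3-a>q3; q3-b>q3

States q0..q2 record the length of the longest prefix of `bab` that matches the current input suffix. Reaching q3 means `bab` has been seen, and we stay there forever. Accept from q3.
A 4-state machine:
        a   b  
>  q0   q0  q1 
   q1   q2  q1 
   q2   q0  q3 
 * q3   q3  q3 
(> = start, * = accepting)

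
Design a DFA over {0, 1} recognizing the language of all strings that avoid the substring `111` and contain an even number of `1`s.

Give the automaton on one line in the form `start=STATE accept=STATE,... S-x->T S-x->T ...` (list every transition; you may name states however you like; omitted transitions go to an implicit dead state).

Build one automaton per condition and run them in lockstep. One (4 states) tracks partial matches of the forbidden pattern `111`; the other (2 states) tracks the count of `1`s modulo 2. Each combined state is a pair, one component from each; accept when both components accept. After merging equivalent states the machine shrinks.
        0   1  
>* q0   q0  q1 
   q1   q2  q3 
   q2   q2  q4 
 * q3   q0  q5 
 * q4   q0  q6 
   q5   q5  q5 
   q6   q2  q5 
(> = start, * = accepting)

start=q0 accept=q0,q3,q4 q0-0->q0 q0-1->q1 q1-0->q2 q1-1->q3 q2-0->q2 q2-1->q4 q3-0->q0 q3-1->q5 q4-0->q0 q4-1->q6 q5-0->q5 q5-1->q5 q6-0->q2 q6-1->q5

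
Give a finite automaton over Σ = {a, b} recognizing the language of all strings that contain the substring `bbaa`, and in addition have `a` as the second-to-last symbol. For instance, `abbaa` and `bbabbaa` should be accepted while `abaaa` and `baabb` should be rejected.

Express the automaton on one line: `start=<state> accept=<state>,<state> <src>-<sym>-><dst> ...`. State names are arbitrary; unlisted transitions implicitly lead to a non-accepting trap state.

start=q0 accept=q8,q9 q0-a->q1 q0-b->q2 q1-a->q3 q1-b->q4 q2-a->q5 q2-b->q6 q3-a->q3 q3-b->q4 q4-a->q5 q4-b->q6 q5-a->q3 q5-b->q4 q6-a->q7 q6-b->q6 q7-a->q8 q7-b->q4 q8-a->q8 q8-b->q9 q9-a->q10 q9-b->q11 q10-a->q8 q10-b->q9 q11-a->q10 q11-b->q11

Build one automaton per condition and run them in lockstep. One (5 states) tracks whether and how much of `bbaa` has been seen; the other (7 states) tracks the last 2 symbols read. Each combined state is a pair, one component from each; accept when both components accept.
With 12 states:
          a    b  
>  q0     q1   q2 
   q1     q3   q4 
   q2     q5   q6 
   q3     q3   q4 
   q4     q5   q6 
   q5     q3   q4 
   q6     q7   q6 
   q7     q8   q4 
 * q8     q8   q9 
 * q9    q10  q11 
   q10    q8   q9 
   q11   q10  q11 
(> = start, * = accepting)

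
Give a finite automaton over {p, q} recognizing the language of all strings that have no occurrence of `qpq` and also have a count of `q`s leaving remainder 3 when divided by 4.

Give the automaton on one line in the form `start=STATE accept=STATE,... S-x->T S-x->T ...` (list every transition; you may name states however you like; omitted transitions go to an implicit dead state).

start=S0 accept=S7,S10,S13 S0-p->S0 S0-q->S1 S1-p->S2 S1-q->S3 S2-p->S4 S2-q->S5 S3-p->S6 S3-q->S7 S4-p->S4 S4-q->S3 S5-p->S5 S5-q->S8 S6-p->S9 S6-q->S8 S7-p->S10 S7-q->S11 S8-p->S8 S8-q->S12 S9-p->S9 S9-q->S7 S10-p->S13 S10-q->S12 S11-p->S14 S11-q->S1 S12-p->S12 S12-q->S15 S13-p->S13 S13-q->S11 S14-p->S0 S14-q->S15 S15-p->S15 S15-q->S5

Run two small machines in parallel and take their product. One (4 states) tracks partial matches of the forbidden pattern `qpq`; the other (4 states) tracks the count of `q`s modulo 4. Each combined state is a pair, one component from each; accept when both components accept.
A 16-state machine:
          p    q  
>  S0     S0   S1 
   S1     S2   S3 
   S2     S4   S5 
   S3     S6   S7 
   S4     S4   S3 
   S5     S5   S8 
   S6     S9   S8 
 * S7    S10  S11 
   S8     S8  S12 
   S9     S9   S7 
 * S10   S13  S12 
   S11   S14   S1 
   S12   S12  S15 
 * S13   S13  S11 
   S14    S0  S15 
   S15   S15   S5 
(> = start, * = accepting)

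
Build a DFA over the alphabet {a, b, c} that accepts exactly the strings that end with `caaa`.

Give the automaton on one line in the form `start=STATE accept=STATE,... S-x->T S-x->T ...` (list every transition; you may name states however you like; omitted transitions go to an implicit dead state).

Remember how much of `caaa` the current input suffix matches. State s0 means no match yet; s1 means the last symbol is `c`; s2 means the last 2 symbols are `ca`; s3 means the last 3 symbols are `caa`; s4 means the last 4 symbols are `caaa`. Only s4 accepts. On a mismatch, fall back to the longest proper suffix that is still a prefix of `caaa`.
        a   b   c  
>  s0   s0  s0  s1 
   s1   s2  s0  s1 
   s2   s3  s0  s1 
   s3   s4  s0  s1 
 * s4   s0  s0  s1 
(> = start, * = accepting)

start=s0 accept=s4 s0-a->s0 s0-b->s0 s0-c->s1 s1-a->s2 s1-b->s0 s1-c->s1 s2-a->s3 s2-b->s0 s2-c->s1 s3-a->s4 s3-b->s0 s3-c->s1 s4-a->s0 s4-b->s0 s4-c->s1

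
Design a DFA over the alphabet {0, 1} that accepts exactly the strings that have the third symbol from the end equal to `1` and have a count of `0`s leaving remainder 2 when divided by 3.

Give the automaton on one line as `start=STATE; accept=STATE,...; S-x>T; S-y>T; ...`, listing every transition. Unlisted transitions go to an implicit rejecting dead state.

start=s0; accept=s9,s11,s12,s13; s0-0>s1; s0-1>s2; s1-0>s3; s1-1>s4; s2-0>s5; s2-1>s2; s3-0>s0; s3-1>s6; s4-0>s7; s4-1>s8; s5-0>s9; s5-1>s4; s6-0>s0; s6-1>s10; s7-0>s0; s7-1>s11; s8-0>s12; s8-1>s8; s9-0>s0; s9-1>s6; s10-0>s0; s10-1>s13; s11-0>s0; s11-1>s10; s12-0>s0; s12-1>s11; s13-0>s0; s13-1>s13

Run two small machines in parallel and take their product. One (15 states) tracks the last 3 symbols read; the other (3 states) tracks the count of `0`s modulo 3. Each combined state is a pair, one component from each; accept when both components accept. Equivalent product states are then merged.
With 14 states:
          0    1  
>  s0     s1   s2 
   s1     s3   s4 
   s2     s5   s2 
   s3     s0   s6 
   s4     s7   s8 
   s5     s9   s4 
   s6     s0  s10 
   s7     s0  s11 
   s8    s12   s8 
 * s9     s0   s6 
   s10    s0  s13 
 * s11    s0  s10 
 * s12    s0  s11 
 * s13    s0  s13 
(> = start, * = accepting)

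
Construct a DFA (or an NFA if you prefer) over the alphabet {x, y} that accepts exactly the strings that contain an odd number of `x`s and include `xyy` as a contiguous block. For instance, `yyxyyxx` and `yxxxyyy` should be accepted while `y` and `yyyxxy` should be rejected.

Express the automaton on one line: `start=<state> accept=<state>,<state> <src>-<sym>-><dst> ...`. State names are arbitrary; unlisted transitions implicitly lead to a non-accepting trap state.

Run two small machines in parallel and take their product. One (2 states) tracks the count of `x`s modulo 2; the other (4 states) tracks whether and how much of `xyy` has been seen. Each combined state is a pair, one component from each; accept when both components accept.
        x   y  
>  S0   S1  S0 
   S1   S2  S3 
   S2   S1  S4 
   S3   S2  S5 
   S4   S1  S6 
 * S5   S6  S5 
   S6   S5  S6 
(> = start, * = accepting)

start=S0 accept=S5 S0-x->S1 S0-y->S0 S1-x->S2 S1-y->S3 S2-x->S1 S2-y->S4 S3-x->S2 S3-y->S5 S4-x->S1 S4-y->S6 S5-x->S6 S5-y->S5 S6-x->S5 S6-y->S6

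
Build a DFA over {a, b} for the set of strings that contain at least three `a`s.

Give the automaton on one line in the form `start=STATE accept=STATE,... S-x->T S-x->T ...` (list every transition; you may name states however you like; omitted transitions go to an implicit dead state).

Only the number of `a`s matters, and only up to 4. Make a chain s0 → s1 → s2 → s3 → s4 advanced by each `a` (with s4 absorbing); every other symbol self-loops. The accepting set is {s3, s4}.
        a   b  
>  s0   s1  s0 
   s1   s2  s1 
   s2   s3  s2 
 * s3   s4  s3 
 * s4   s4  s4 
(> = start, * = accepting)

start=s0 accept=s3,s4 s0-a->s1 s0-b->s0 s1-a->s2 s1-b->s1 s2-a->s3 s2-b->s2 s3-a->s4 s3-b->s3 s4-a->s4 s4-b->s4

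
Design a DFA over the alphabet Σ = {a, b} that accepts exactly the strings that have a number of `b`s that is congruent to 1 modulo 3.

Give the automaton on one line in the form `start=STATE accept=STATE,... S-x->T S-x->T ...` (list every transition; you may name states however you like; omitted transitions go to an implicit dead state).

start=s0 accept=s1 s0-a->s0 s0-b->s1 s1-a->s1 s1-b->s2 s2-a->s2 s2-b->s0

Keep the running count of `b`s modulo 3: each `b` advances along the cycle s0 → s1 → s2 → s0 while other symbols loop. Accept at s1.
With 3 states:
        a   b  
>  s0   s0  s1 
 * s1   s1  s2 
   s2   s2  s0 
(> = start, * = accepting)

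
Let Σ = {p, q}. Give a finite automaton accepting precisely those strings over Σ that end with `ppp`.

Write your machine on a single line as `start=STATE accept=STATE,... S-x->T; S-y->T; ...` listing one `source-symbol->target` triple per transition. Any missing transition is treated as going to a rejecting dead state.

start=s0; accept=s3; s0-p->s1; s0-q->s0; s1-p->s2; s1-q->s0; s2-p->s3; s2-q->s0; s3-p->s3; s3-q->s0

Remember how much of `ppp` the current input suffix matches. State s0 means no match yet; s1 means the last symbol is `p`; s2 means the last 2 symbols are `pp`; s3 means the last 3 symbols are `ppp`. Only s3 accepts. On a mismatch, fall back to the longest proper suffix that is still a prefix of `ppp`.
        p   q  
>  s0   s1  s0 
   s1   s2  s0 
   s2   s3  s0 
 * s3   s3  s0 
(> = start, * = accepting)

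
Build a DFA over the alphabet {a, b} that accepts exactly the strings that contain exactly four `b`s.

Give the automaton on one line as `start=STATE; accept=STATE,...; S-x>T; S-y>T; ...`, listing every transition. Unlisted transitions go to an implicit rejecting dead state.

Count `b`s, saturating at 5: states s0 through s4 mean 0 through 4 `b`s seen; s5 means more than 4. Each `b` increments (capped at s5); other symbols loop. Accept from {s4}.
6 states suffice.
        a   b  
>  s0   s0  s1 
   s1   s1  s2 
   s2   s2  s3 
   s3   s3  s4 
 * s4   s4  s5 
   s5   s5  s5 
(> = start, * = accepting)

start=s0; accept=s4; s0-a>s0; s0-b>s1; s1-a>s1; s1-b>s2; s2-a>s2; s2-b>s3; s3-a>s3; s3-b>s4; s4-a>s4; s4-b>s5; s5-a>s5; s5-b>s5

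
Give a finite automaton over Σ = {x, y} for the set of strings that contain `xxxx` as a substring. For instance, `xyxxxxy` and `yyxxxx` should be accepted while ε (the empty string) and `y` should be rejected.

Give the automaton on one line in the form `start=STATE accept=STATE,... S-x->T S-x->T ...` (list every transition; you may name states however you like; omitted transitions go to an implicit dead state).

States S0..S3 record the length of the longest prefix of `xxxx` that matches the current input suffix. Reaching S4 means `xxxx` has been seen, and we stay there forever. Accept from S4.
        x   y  
>  S0   S1  S0 
   S1   S2  S0 
   S2   S3  S0 
   S3   S4  S0 
 * S4   S4  S4 
(> = start, * = accepting)

start=S0 accept=S4 S0-x->S1 S0-y->S0 S1-x->S2 S1-y->S0 S2-x->S3 S2-y->S0 S3-x->S4 S3-y->S0 S4-x->S4 S4-y->S4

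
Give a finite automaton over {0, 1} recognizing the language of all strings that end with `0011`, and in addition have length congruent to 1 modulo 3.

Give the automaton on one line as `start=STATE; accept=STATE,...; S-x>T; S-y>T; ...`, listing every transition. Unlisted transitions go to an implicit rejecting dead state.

start=A; accept=L; A-0>B; A-1>C; B-0>D; B-1>E; C-0>F; C-1>E; D-0>G; D-1>H; E-0>I; E-1>A; F-0>G; F-1>A; G-0>J; G-1>K; H-0>B; H-1>L; I-0>J; I-1>C; J-0>D; J-1>M; K-0>F; K-1>N; L-0>F; L-1>E; M-0>I; M-1>O; N-0>I; N-1>A; O-0>B; O-1>C

Build one automaton per condition and run them in lockstep. One (5 states) tracks how much of the suffix `0011` has currently been matched; the other (3 states) tracks the input length modulo 3. Each combined state is a pair, one component from each; accept when both components accept.
With 15 states:
       0  1 
>  A   B  C 
   B   D  E 
   C   F  E 
   D   G  H 
   E   I  A 
   F   G  A 
   G   J  K 
   H   B  L 
   I   J  C 
   J   D  M 
   K   F  N 
 * L   F  E 
   M   I  O 
   N   I  A 
   O   B  C 
(> = start, * = accepting)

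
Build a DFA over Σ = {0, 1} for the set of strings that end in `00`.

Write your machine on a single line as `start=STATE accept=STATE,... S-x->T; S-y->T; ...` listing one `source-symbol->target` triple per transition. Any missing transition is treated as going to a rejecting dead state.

start=s0; accept=s2; s0-0->s1; s0-1->s0; s1-0->s2; s1-1->s0; s2-0->s2; s2-1->s0

Let each state record the length of the longest suffix of the input read so far that is also a prefix of `00`. s1 means the last symbol is `0`; s2 means the last 2 symbols are `00`. Accept only at s2, where the string currently ends in `00`.
A 3-state machine:
        0   1  
>  s0   s1  s0 
   s1   s2  s0 
 * s2   s2  s0 
(> = start, * = accepting)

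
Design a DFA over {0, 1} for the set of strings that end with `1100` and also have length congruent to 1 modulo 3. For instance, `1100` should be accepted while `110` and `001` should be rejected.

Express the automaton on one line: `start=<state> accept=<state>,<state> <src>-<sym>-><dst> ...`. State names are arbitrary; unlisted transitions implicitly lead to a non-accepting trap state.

start=s0 accept=s6 s0-0->s1 s0-1->s2 s1-0->s3 s1-1->s3 s2-0->s3 s2-1->s4 s3-0->s0 s3-1->s0 s4-0->s5 s4-1->s0 s5-0->s6 s5-1->s2 s6-0->s3 s6-1->s3

Run two small machines in parallel and take their product. The first has 5 states tracking how much of the suffix `1100` has currently been matched; the second has 3 states tracking the input length modulo 3. A product state is a pair (one from each), accepting exactly when both do. After merging equivalent states the machine shrinks.
        0   1  
>  s0   s1  s2 
   s1   s3  s3 
   s2   s3  s4 
   s3   s0  s0 
   s4   s5  s0 
   s5   s6  s2 
 * s6   s3  s3 
(> = start, * = accepting)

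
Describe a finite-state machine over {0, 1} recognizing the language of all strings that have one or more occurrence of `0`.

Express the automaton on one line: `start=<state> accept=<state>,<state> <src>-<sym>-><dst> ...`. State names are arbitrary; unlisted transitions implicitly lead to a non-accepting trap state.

start=A accept=B,C A-0->B A-1->A B-0->C B-1->B C-0->C C-1->C

Only the number of `0`s matters, and only up to 2. Make a chain A → B → C advanced by each `0` (with C absorbing); every other symbol self-loops. The accepting set is {B, C}.
       0  1 
>  A   B  A 
 * B   C  B 
 * C   C  C 
(> = start, * = accepting)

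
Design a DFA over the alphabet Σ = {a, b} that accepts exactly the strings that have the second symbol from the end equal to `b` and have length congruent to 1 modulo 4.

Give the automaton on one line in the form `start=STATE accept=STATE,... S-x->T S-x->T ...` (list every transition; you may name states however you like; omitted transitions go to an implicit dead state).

start=q0 accept=q17,q18 q0-a->q1 q0-b->q2 q1-a->q3 q1-b->q4 q2-a->q5 q2-b->q6 q3-a->q7 q3-b->q8 q4-a->q9 q4-b->q10 q5-a->q7 q5-b->q8 q6-a->q9 q6-b->q10 q7-a->q11 q7-b->q12 q8-a->q13 q8-b->q14 q9-a->q11 q9-b->q12 q10-a->q13 q10-b->q14 q11-a->q15 q11-b->q16 q12-a->q17 q12-b->q18 q13-a->q15 q13-b->q16 q14-a->q17 q14-b->q18 q15-a->q3 q15-b->q4 q16-a->q5 q16-b->q6 q17-a->q3 q17-b->q4 q18-a->q5 q18-b->q6

Handle the two conditions separately and then intersect. The first has 7 states tracking the last 2 symbols read; the second has 4 states tracking the input length modulo 4. A product state is a pair (one from each), accepting exactly when both do.
With 19 states:
          a    b  
>  q0     q1   q2 
   q1     q3   q4 
   q2     q5   q6 
   q3     q7   q8 
   q4     q9  q10 
   q5     q7   q8 
   q6     q9  q10 
   q7    q11  q12 
   q8    q13  q14 
   q9    q11  q12 
   q10   q13  q14 
   q11   q15  q16 
   q12   q17  q18 
   q13   q15  q16 
   q14   q17  q18 
   q15    q3   q4 
   q16    q5   q6 
 * q17    q3   q4 
 * q18    q5   q6 
(> = start, * = accepting)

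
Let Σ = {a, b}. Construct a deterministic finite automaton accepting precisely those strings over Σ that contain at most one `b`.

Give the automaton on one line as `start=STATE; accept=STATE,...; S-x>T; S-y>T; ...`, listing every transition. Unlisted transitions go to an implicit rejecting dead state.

start=q0; accept=q0,q1; q0-a>q0; q0-b>q1; q1-a>q1; q1-b>q2; q2-a>q2; q2-b>q2

Count `b`s, saturating at 2: state q0 means no `b` yet, q1 means one `b` seen, q2 means more than one. Each `b` increments (capped at q2); other symbols loop. Accept from {q0, q1}.
With 3 states:
        a   b  
>* q0   q0  q1 
 * q1   q1  q2 
   q2   q2  q2 
(> = start, * = accepting)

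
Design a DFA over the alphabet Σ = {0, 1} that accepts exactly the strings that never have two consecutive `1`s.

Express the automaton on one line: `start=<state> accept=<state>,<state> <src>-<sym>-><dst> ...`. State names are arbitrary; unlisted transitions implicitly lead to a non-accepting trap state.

start=q0 accept=q0,q1 q0-0->q0 q0-1->q1 q1-0->q0 q1-1->q2 q2-0->q2 q2-1->q2

This is the complement of 'contains `11`'. Use the same substring-matching states — q0 through q2 holding how much of `11` has just been matched — but flip the accepting set: everything except the trap q2 accepts.
3 states suffice.
        0   1  
>* q0   q0  q1 
 * q1   q0  q2 
   q2   q2  q2 
(> = start, * = accepting)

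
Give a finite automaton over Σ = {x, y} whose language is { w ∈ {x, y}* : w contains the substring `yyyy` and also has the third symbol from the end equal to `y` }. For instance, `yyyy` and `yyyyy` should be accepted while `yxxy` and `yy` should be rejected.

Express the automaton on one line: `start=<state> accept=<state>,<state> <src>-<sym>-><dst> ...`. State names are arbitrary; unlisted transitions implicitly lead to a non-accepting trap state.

Handle the two conditions separately and then intersect. The first has 5 states tracking whether and how much of `yyyy` has been seen; the second has 15 states tracking the last 3 symbols read. A product state is a pair (one from each), accepting exactly when both do. Minimizing collapses redundant product states.
With 12 states:
       x  y 
>  A   A  B 
   B   A  C 
   C   A  D 
   D   A  E 
 * E   F  E 
 * F   G  H 
 * G   I  J 
 * H   K  L 
   I   I  J 
   J   K  L 
   K   G  H 
   L   F  E 
(> = start, * = accepting)

start=A accept=E,F,G,H A-x->A A-y->B B-x->A B-y->C C-x->A C-y->D D-x->A D-y->E E-x->F E-y->E F-x->G F-y->H G-x->I G-y->J H-x->K H-y->L I-x->I I-y->J J-x->K J-y->L K-x->G K-y->H L-x->F L-y->E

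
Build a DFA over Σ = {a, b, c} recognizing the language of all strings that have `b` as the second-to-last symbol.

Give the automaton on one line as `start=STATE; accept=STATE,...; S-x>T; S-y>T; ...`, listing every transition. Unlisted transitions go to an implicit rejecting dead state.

start=q0; accept=q7,q8,q9; q0-a>q1; q0-b>q2; q0-c>q3; q1-a>q4; q1-b>q5; q1-c>q6; q2-a>q7; q2-b>q8; q2-c>q9; q3-a>q10; q3-b>q11; q3-c>q12; q4-a>q4; q4-b>q5; q4-c>q6; q5-a>q7; q5-b>q8; q5-c>q9; q6-a>q10; q6-b>q11; q6-c>q12; q7-a>q4; q7-b>q5; q7-c>q6; q8-a>q7; q8-b>q8; q8-c>q9; q9-a>q10; q9-b>q11; q9-c>q12; q10-a>q4; q10-b>q5; q10-c>q6; q11-a>q7; q11-b>q8; q11-c>q9; q12-a>q10; q12-b>q11; q12-c>q12

Because acceptance depends on a position counted from the end, the machine has to buffer the most recent 2 symbols. Make each state the string of the last up-to-2 symbols read; on input `x` shift the window left and append `x`. Accept when the buffered window has length 2 and begins with `b`.
With 13 states:
          a    b    c  
>  q0     q1   q2   q3 
   q1     q4   q5   q6 
   q2     q7   q8   q9 
   q3    q10  q11  q12 
   q4     q4   q5   q6 
   q5     q7   q8   q9 
   q6    q10  q11  q12 
 * q7     q4   q5   q6 
 * q8     q7   q8   q9 
 * q9    q10  q11  q12 
   q10    q4   q5   q6 
   q11    q7   q8   q9 
   q12   q10  q11  q12 
(> = start, * = accepting)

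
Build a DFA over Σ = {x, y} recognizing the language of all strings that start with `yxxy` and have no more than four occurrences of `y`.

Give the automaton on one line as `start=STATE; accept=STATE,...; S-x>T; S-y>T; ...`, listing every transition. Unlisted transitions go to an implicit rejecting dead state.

Run two small machines in parallel and take their product. One (6 states) tracks whether the input so far still matches the prefix `yxxy`; the other (6 states) tracks the count of `y`s, saturating at 5. Each combined state is a pair, one component from each; accept when both components accept. After merging equivalent states the machine shrinks.
An 8-state machine:
        x   y  
>  q0   q1  q2 
   q1   q1  q1 
   q2   q3  q1 
   q3   q4  q1 
   q4   q1  q5 
 * q5   q5  q6 
 * q6   q6  q7 
 * q7   q7  q1 
(> = start, * = accepting)

start=q0; accept=q5,q6,q7; q0-x>q1; q0-y>q2; q1-x>q1; q1-y>q1; q2-x>q3; q2-y>q1; q3-x>q4; q3-y>q1; q4-x>q1; q4-y>q5; q5-x>q5; q5-y>q6; q6-x>q6; q6-y>q7; q7-x>q7; q7-y>q1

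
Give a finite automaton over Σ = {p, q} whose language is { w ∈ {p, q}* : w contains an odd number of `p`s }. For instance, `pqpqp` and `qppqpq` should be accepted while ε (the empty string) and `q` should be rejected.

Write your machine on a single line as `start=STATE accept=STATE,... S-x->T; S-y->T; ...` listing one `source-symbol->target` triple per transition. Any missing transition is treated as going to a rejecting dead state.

Keep the running count of `p`s modulo 2: each `p` advances along the cycle s0 → s1 → s0 while other symbols loop. Accept at s1.
With 2 states:
        p   q  
>  s0   s1  s0 
 * s1   s0  s1 
(> = start, * = accepting)

start=s0; accept=s1; s0-p->s1; s0-q->s0; s1-p->s0; s1-q->s1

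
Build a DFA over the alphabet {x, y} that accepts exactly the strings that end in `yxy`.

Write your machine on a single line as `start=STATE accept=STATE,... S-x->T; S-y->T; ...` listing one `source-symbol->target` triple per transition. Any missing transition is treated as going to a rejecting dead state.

start=q0; accept=q3; q0-x->q0; q0-y->q1; q1-x->q2; q1-y->q1; q2-x->q0; q2-y->q3; q3-x->q2; q3-y->q1

Let each state record the length of the longest suffix of the input read so far that is also a prefix of `yxy`. q1 means the last symbol is `y`; q2 means the last 2 symbols are `yx`; q3 means the last 3 symbols are `yxy`. Accept only at q3, where the string currently ends in `yxy`.
        x   y  
>  q0   q0  q1 
   q1   q2  q1 
   q2   q0  q3 
 * q3   q2  q1 
(> = start, * = accepting)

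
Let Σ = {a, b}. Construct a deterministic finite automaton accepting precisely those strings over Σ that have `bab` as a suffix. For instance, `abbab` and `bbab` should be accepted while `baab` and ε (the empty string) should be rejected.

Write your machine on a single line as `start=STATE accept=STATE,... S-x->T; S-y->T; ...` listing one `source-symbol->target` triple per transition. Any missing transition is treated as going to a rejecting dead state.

Let each state record the length of the longest suffix of the input read so far that is also a prefix of `bab`. s1 means the last symbol is `b`; s2 means the last 2 symbols are `ba`; s3 means the last 3 symbols are `bab`. Accept only at s3, where the string currently ends in `bab`.
A 4-state machine:
        a   b  
>  s0   s0  s1 
   s1   s2  s1 
   s2   s0  s3 
 * s3   s2  s1 
(> = start, * = accepting)

start=s0; accept=s3; s0-a->s0; s0-b->s1; s1-a->s2; s1-b->s1; s2-a->s0; s2-b->s3; s3-a->s2; s3-b->s1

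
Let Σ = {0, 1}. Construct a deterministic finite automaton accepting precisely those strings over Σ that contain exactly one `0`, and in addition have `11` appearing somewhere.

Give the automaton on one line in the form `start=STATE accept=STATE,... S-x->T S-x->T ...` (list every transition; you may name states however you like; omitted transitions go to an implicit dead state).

Handle the two conditions separately and then intersect. The first has 3 states tracking the count of `0`s, saturating at 2; the second has 3 states tracking whether and how much of `11` has been seen. A product state is a pair (one from each), accepting exactly when both do. Equivalent product states are then merged.
7 states suffice.
        0   1  
>  S0   S1  S2 
   S1   S3  S4 
   S2   S1  S5 
   S3   S3  S3 
   S4   S3  S6 
   S5   S6  S5 
 * S6   S3  S6 
(> = start, * = accepting)

start=S0 accept=S6 S0-0->S1 S0-1->S2 S1-0->S3 S1-1->S4 S2-0->S1 S2-1->S5 S3-0->S3 S3-1->S3 S4-0->S3 S4-1->S6 S5-0->S6 S5-1->S5 S6-0->S3 S6-1->S6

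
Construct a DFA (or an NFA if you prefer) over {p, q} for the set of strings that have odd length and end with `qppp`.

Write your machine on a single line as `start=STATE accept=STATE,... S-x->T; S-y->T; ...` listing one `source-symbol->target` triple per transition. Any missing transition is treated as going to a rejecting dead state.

Build one automaton per condition and run them in lockstep. The first has 2 states tracking the input length modulo 2; the second has 5 states tracking how much of the suffix `qppp` has currently been matched. A product state is a pair (one from each), accepting exactly when both do.
A 10-state machine:
        p   q  
>  S0   S1  S2 
   S1   S0  S3 
   S2   S4  S3 
   S3   S5  S2 
   S4   S6  S2 
   S5   S7  S3 
   S6   S8  S3 
   S7   S9  S2 
   S8   S1  S2 
 * S9   S0  S3 
(> = start, * = accepting)

start=S0; accept=S9; S0-p->S1; S0-q->S2; S1-p->S0; S1-q->S3; S2-p->S4; S2-q->S3; S3-p->S5; S3-q->S2; S4-p->S6; S4-q->S2; S5-p->S7; S5-q->S3; S6-p->S8; S6-q->S3; S7-p->S9; S7-q->S2; S8-p->S1; S8-q->S2; S9-p->S0; S9-q->S3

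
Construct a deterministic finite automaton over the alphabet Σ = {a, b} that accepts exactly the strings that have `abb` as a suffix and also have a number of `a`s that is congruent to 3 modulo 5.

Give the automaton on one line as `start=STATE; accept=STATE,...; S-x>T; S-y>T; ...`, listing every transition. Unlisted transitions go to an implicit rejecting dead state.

start=q0; accept=q6; q0-a>q1; q0-b>q0; q1-a>q2; q1-b>q1; q2-a>q3; q2-b>q2; q3-a>q4; q3-b>q5; q4-a>q0; q4-b>q4; q5-a>q4; q5-b>q6; q6-a>q4; q6-b>q7; q7-a>q4; q7-b>q7

Run two small machines in parallel and take their product. The first has 4 states tracking how much of the suffix `abb` has currently been matched; the second has 5 states tracking the count of `a`s modulo 5. A product state is a pair (one from each), accepting exactly when both do. After merging equivalent states the machine shrinks.
        a   b  
>  q0   q1  q0 
   q1   q2  q1 
   q2   q3  q2 
   q3   q4  q5 
   q4   q0  q4 
   q5   q4  q6 
 * q6   q4  q7 
   q7   q4  q7 
(> = start, * = accepting)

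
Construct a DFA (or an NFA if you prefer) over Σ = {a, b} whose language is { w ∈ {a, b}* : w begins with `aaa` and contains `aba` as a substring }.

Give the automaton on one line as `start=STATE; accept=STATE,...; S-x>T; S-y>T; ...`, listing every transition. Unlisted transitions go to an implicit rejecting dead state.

Handle the two conditions separately and then intersect. The first has 5 states tracking whether the input so far still matches the prefix `aaa`; the second has 4 states tracking whether and how much of `aba` has been seen. A product state is a pair (one from each), accepting exactly when both do. Equivalent product states are then merged.
8 states suffice.
        a   b  
>  S0   S1  S2 
   S1   S3  S2 
   S2   S2  S2 
   S3   S4  S2 
   S4   S4  S5 
   S5   S6  S7 
 * S6   S6  S6 
   S7   S4  S7 
(> = start, * = accepting)

start=S0; accept=S6; S0-a>S1; S0-b>S2; S1-a>S3; S1-b>S2; S2-a>S2; S2-b>S2; S3-a>S4; S3-b>S2; S4-a>S4; S4-b>S5; S5-a>S6; S5-b>S7; S6-a>S6; S6-b>S6; S7-a>S4; S7-b>S7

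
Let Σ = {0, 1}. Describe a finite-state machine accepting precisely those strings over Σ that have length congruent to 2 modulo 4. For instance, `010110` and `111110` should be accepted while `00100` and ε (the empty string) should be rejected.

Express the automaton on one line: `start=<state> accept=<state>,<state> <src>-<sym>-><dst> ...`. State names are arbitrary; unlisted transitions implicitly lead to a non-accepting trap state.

start=q0 accept=q2 q0-0->q1 q0-1->q1 q1-0->q2 q1-1->q2 q2-0->q3 q2-1->q3 q3-0->q0 q3-1->q0

Count input length modulo 4: every symbol advances one step around the cycle q0 → q1 → q2 → q3 → q0. Accept at q2.
With 4 states:
        0   1  
>  q0   q1  q1 
   q1   q2  q2 
 * q2   q3  q3 
   q3   q0  q0 
(> = start, * = accepting)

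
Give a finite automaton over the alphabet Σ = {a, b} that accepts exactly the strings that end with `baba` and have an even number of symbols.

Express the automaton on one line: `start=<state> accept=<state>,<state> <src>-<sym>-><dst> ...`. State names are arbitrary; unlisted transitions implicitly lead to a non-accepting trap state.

Run two small machines in parallel and take their product. One (5 states) tracks how much of the suffix `baba` has currently been matched; the other (2 states) tracks the input length modulo 2. Each combined state is a pair, one component from each; accept when both components accept.
10 states suffice.
        a   b  
>  S0   S1  S2 
   S1   S0  S3 
   S2   S4  S3 
   S3   S5  S2 
   S4   S1  S6 
   S5   S0  S7 
   S6   S8  S3 
   S7   S9  S2 
 * S8   S1  S6 
   S9   S0  S7 
(> = start, * = accepting)

start=S0 accept=S8 S0-a->S1 S0-b->S2 S1-a->S0 S1-b->S3 S2-a->S4 S2-b->S3 S3-a->S5 S3-b->S2 S4-a->S1 S4-b->S6 S5-a->S0 S5-b->S7 S6-a->S8 S6-b->S3 S7-a->S9 S7-b->S2 S8-a->S1 S8-b->S6 S9-a->S0 S9-b->S7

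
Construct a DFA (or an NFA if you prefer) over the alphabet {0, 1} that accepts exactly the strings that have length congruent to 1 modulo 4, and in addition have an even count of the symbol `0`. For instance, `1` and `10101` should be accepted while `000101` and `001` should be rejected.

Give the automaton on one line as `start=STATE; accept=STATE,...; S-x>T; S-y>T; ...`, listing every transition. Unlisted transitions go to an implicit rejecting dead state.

Build one automaton per condition and run them in lockstep. One (4 states) tracks the input length modulo 4; the other (2 states) tracks the count of `0`s modulo 2. Each combined state is a pair, one component from each; accept when both components accept.
With 8 states:
        0   1  
>  S0   S1  S2 
   S1   S3  S4 
 * S2   S4  S3 
   S3   S5  S6 
   S4   S6  S5 
   S5   S0  S7 
   S6   S7  S0 
   S7   S2  S1 
(> = start, * = accepting)

start=S0; accept=S2; S0-0>S1; S0-1>S2; S1-0>S3; S1-1>S4; S2-0>S4; S2-1>S3; S3-0>S5; S3-1>S6; S4-0>S6; S4-1>S5; S5-0>S0; S5-1>S7; S6-0>S7; S6-1>S0; S7-0>S2; S7-1>S1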